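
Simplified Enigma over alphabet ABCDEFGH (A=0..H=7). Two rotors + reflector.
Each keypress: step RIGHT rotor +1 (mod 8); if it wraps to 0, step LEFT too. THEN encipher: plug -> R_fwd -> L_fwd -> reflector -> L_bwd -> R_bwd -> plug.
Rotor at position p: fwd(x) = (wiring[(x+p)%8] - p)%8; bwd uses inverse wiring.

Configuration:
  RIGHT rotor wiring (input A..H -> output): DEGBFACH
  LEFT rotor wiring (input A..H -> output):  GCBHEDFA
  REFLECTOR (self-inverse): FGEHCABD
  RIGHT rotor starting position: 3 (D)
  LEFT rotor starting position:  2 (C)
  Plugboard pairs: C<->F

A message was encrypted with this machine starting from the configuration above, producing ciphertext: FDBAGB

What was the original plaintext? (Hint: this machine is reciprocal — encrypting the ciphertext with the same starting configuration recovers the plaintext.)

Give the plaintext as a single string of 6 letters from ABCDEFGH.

Char 1 ('F'): step: R->4, L=2; F->plug->C->R->G->L->E->refl->C->L'->C->R'->G->plug->G
Char 2 ('D'): step: R->5, L=2; D->plug->D->R->G->L->E->refl->C->L'->C->R'->C->plug->F
Char 3 ('B'): step: R->6, L=2; B->plug->B->R->B->L->F->refl->A->L'->H->R'->G->plug->G
Char 4 ('A'): step: R->7, L=2; A->plug->A->R->A->L->H->refl->D->L'->E->R'->B->plug->B
Char 5 ('G'): step: R->0, L->3 (L advanced); G->plug->G->R->C->L->A->refl->F->L'->E->R'->B->plug->B
Char 6 ('B'): step: R->1, L=3; B->plug->B->R->F->L->D->refl->H->L'->G->R'->G->plug->G

Answer: GFGBBG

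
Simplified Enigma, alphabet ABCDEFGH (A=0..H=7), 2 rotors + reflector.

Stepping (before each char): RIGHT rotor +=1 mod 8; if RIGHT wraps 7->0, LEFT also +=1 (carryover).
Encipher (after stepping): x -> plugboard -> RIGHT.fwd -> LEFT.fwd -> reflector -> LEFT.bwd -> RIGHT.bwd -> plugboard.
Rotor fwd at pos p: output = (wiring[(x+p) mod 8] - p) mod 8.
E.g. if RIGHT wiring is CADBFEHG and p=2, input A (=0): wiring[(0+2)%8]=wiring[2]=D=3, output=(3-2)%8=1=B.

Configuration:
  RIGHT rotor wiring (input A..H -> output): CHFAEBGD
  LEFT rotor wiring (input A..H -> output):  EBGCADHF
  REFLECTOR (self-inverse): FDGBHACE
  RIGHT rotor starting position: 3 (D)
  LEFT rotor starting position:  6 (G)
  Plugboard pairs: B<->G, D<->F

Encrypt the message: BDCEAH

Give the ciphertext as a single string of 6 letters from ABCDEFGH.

Char 1 ('B'): step: R->4, L=6; B->plug->G->R->B->L->H->refl->E->L'->F->R'->B->plug->G
Char 2 ('D'): step: R->5, L=6; D->plug->F->R->A->L->B->refl->D->L'->D->R'->G->plug->B
Char 3 ('C'): step: R->6, L=6; C->plug->C->R->E->L->A->refl->F->L'->H->R'->E->plug->E
Char 4 ('E'): step: R->7, L=6; E->plug->E->R->B->L->H->refl->E->L'->F->R'->F->plug->D
Char 5 ('A'): step: R->0, L->7 (L advanced); A->plug->A->R->C->L->C->refl->G->L'->A->R'->D->plug->F
Char 6 ('H'): step: R->1, L=7; H->plug->H->R->B->L->F->refl->A->L'->H->R'->C->plug->C

Answer: GBEDFC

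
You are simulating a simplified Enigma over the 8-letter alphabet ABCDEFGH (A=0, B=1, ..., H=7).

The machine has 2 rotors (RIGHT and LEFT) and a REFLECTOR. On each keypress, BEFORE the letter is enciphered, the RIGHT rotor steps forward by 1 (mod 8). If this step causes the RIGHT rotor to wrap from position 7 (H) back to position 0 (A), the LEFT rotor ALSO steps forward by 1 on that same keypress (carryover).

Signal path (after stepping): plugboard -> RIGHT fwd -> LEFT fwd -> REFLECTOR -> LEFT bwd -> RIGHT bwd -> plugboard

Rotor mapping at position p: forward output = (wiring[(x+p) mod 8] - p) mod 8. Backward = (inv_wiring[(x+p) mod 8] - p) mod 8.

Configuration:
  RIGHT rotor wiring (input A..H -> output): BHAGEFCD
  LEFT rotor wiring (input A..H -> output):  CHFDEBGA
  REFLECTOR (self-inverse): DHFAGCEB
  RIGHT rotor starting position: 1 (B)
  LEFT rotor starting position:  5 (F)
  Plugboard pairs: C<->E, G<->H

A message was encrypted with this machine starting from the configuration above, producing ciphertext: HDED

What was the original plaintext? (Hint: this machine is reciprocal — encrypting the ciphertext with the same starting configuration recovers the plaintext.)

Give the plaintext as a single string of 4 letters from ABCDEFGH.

Char 1 ('H'): step: R->2, L=5; H->plug->G->R->H->L->H->refl->B->L'->B->R'->F->plug->F
Char 2 ('D'): step: R->3, L=5; D->plug->D->R->H->L->H->refl->B->L'->B->R'->B->plug->B
Char 3 ('E'): step: R->4, L=5; E->plug->C->R->G->L->G->refl->E->L'->A->R'->A->plug->A
Char 4 ('D'): step: R->5, L=5; D->plug->D->R->E->L->C->refl->F->L'->D->R'->F->plug->F

Answer: FBAF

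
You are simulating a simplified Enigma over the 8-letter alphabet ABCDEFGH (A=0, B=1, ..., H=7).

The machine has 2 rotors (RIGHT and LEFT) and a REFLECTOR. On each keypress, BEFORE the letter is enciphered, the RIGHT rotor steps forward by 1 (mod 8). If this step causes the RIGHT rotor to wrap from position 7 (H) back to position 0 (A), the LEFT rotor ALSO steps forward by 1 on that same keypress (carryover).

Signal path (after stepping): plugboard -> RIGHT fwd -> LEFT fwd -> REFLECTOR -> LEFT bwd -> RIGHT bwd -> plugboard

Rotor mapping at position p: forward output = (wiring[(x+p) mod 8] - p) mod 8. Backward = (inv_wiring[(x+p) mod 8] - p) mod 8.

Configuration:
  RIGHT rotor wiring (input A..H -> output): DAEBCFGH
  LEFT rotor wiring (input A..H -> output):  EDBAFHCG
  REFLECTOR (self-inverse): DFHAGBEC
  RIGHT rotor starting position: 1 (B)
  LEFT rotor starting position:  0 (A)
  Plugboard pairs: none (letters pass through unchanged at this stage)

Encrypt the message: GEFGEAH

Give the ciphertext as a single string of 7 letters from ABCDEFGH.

Char 1 ('G'): step: R->2, L=0; G->plug->G->R->B->L->D->refl->A->L'->D->R'->D->plug->D
Char 2 ('E'): step: R->3, L=0; E->plug->E->R->E->L->F->refl->B->L'->C->R'->C->plug->C
Char 3 ('F'): step: R->4, L=0; F->plug->F->R->E->L->F->refl->B->L'->C->R'->C->plug->C
Char 4 ('G'): step: R->5, L=0; G->plug->G->R->E->L->F->refl->B->L'->C->R'->C->plug->C
Char 5 ('E'): step: R->6, L=0; E->plug->E->R->G->L->C->refl->H->L'->F->R'->C->plug->C
Char 6 ('A'): step: R->7, L=0; A->plug->A->R->A->L->E->refl->G->L'->H->R'->H->plug->H
Char 7 ('H'): step: R->0, L->1 (L advanced); H->plug->H->R->H->L->D->refl->A->L'->B->R'->D->plug->D

Answer: DCCCCHD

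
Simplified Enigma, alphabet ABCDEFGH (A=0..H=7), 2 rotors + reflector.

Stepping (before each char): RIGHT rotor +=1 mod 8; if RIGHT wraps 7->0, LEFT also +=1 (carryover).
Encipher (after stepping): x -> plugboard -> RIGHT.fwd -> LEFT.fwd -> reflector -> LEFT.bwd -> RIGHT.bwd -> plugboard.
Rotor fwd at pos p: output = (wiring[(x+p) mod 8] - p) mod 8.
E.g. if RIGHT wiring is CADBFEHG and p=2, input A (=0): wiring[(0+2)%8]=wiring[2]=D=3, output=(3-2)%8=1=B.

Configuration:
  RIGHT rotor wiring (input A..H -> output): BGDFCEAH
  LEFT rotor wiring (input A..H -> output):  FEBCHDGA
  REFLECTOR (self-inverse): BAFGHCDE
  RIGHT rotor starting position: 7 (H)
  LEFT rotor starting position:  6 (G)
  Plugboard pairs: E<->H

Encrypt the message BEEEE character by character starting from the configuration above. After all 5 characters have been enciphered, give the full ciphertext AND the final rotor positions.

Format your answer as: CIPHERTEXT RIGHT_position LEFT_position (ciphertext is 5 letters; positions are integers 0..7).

Answer: EAADC 4 7

Derivation:
Char 1 ('B'): step: R->0, L->7 (L advanced); B->plug->B->R->G->L->E->refl->H->L'->H->R'->H->plug->E
Char 2 ('E'): step: R->1, L=7; E->plug->H->R->A->L->B->refl->A->L'->F->R'->A->plug->A
Char 3 ('E'): step: R->2, L=7; E->plug->H->R->E->L->D->refl->G->L'->B->R'->A->plug->A
Char 4 ('E'): step: R->3, L=7; E->plug->H->R->A->L->B->refl->A->L'->F->R'->D->plug->D
Char 5 ('E'): step: R->4, L=7; E->plug->H->R->B->L->G->refl->D->L'->E->R'->C->plug->C
Final: ciphertext=EAADC, RIGHT=4, LEFT=7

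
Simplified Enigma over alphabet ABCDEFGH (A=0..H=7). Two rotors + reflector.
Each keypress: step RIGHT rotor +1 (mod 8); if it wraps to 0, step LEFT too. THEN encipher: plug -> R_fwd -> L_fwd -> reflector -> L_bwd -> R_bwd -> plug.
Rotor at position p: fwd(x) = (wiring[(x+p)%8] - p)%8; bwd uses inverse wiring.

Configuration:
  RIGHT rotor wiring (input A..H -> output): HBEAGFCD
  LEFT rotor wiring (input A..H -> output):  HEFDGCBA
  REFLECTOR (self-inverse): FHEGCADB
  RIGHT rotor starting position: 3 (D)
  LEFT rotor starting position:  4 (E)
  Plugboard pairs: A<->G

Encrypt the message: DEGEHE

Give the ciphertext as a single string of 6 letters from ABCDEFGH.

Answer: CHCGBC

Derivation:
Char 1 ('D'): step: R->4, L=4; D->plug->D->R->H->L->H->refl->B->L'->G->R'->C->plug->C
Char 2 ('E'): step: R->5, L=4; E->plug->E->R->E->L->D->refl->G->L'->B->R'->H->plug->H
Char 3 ('G'): step: R->6, L=4; G->plug->A->R->E->L->D->refl->G->L'->B->R'->C->plug->C
Char 4 ('E'): step: R->7, L=4; E->plug->E->R->B->L->G->refl->D->L'->E->R'->A->plug->G
Char 5 ('H'): step: R->0, L->5 (L advanced); H->plug->H->R->D->L->C->refl->E->L'->B->R'->B->plug->B
Char 6 ('E'): step: R->1, L=5; E->plug->E->R->E->L->H->refl->B->L'->H->R'->C->plug->C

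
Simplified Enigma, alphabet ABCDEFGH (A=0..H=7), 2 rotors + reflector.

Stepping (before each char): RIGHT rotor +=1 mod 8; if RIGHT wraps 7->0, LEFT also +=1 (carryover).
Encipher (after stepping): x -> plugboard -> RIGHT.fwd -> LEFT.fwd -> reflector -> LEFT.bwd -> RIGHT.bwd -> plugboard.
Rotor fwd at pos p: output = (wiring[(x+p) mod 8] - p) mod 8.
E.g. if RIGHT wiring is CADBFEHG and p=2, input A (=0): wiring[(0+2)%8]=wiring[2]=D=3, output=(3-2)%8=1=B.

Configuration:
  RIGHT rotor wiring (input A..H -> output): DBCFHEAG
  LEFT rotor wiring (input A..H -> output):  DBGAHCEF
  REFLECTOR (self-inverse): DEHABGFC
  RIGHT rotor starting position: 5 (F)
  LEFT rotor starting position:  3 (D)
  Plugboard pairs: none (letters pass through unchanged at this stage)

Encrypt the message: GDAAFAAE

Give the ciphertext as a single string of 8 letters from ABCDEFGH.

Answer: DHEHEFED

Derivation:
Char 1 ('G'): step: R->6, L=3; G->plug->G->R->B->L->E->refl->B->L'->D->R'->D->plug->D
Char 2 ('D'): step: R->7, L=3; D->plug->D->R->D->L->B->refl->E->L'->B->R'->H->plug->H
Char 3 ('A'): step: R->0, L->4 (L advanced); A->plug->A->R->D->L->B->refl->E->L'->H->R'->E->plug->E
Char 4 ('A'): step: R->1, L=4; A->plug->A->R->A->L->D->refl->A->L'->C->R'->H->plug->H
Char 5 ('F'): step: R->2, L=4; F->plug->F->R->E->L->H->refl->C->L'->G->R'->E->plug->E
Char 6 ('A'): step: R->3, L=4; A->plug->A->R->C->L->A->refl->D->L'->A->R'->F->plug->F
Char 7 ('A'): step: R->4, L=4; A->plug->A->R->D->L->B->refl->E->L'->H->R'->E->plug->E
Char 8 ('E'): step: R->5, L=4; E->plug->E->R->E->L->H->refl->C->L'->G->R'->D->plug->D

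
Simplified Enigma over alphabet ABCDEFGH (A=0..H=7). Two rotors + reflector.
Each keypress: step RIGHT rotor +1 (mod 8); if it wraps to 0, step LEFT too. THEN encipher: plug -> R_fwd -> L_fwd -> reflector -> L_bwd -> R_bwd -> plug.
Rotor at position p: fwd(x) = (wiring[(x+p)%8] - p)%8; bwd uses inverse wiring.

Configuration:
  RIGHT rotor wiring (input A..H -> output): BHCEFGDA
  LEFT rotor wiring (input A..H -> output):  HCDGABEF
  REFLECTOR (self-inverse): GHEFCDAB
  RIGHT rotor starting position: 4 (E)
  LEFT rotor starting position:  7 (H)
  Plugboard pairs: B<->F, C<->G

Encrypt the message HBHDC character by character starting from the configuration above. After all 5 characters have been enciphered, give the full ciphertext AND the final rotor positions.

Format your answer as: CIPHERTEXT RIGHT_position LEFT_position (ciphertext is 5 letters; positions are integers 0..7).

Char 1 ('H'): step: R->5, L=7; H->plug->H->R->A->L->G->refl->A->L'->B->R'->A->plug->A
Char 2 ('B'): step: R->6, L=7; B->plug->F->R->G->L->C->refl->E->L'->D->R'->C->plug->G
Char 3 ('H'): step: R->7, L=7; H->plug->H->R->E->L->H->refl->B->L'->F->R'->E->plug->E
Char 4 ('D'): step: R->0, L->0 (L advanced); D->plug->D->R->E->L->A->refl->G->L'->D->R'->G->plug->C
Char 5 ('C'): step: R->1, L=0; C->plug->G->R->H->L->F->refl->D->L'->C->R'->F->plug->B
Final: ciphertext=AGECB, RIGHT=1, LEFT=0

Answer: AGECB 1 0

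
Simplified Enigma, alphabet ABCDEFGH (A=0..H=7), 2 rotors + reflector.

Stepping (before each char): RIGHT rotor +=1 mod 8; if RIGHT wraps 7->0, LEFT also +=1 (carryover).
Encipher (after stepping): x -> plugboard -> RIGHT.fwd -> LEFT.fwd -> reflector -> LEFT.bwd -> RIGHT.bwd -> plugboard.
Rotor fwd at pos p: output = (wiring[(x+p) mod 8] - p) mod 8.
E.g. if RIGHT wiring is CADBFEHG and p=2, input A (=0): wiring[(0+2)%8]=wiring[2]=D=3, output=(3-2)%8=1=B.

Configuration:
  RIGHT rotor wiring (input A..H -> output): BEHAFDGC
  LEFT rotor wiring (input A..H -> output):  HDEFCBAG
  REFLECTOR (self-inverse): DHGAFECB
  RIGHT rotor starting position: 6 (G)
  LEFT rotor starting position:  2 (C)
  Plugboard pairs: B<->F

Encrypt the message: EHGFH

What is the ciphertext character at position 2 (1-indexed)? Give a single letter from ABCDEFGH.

Char 1 ('E'): step: R->7, L=2; E->plug->E->R->B->L->D->refl->A->L'->C->R'->B->plug->F
Char 2 ('H'): step: R->0, L->3 (L advanced); H->plug->H->R->C->L->G->refl->C->L'->A->R'->D->plug->D

D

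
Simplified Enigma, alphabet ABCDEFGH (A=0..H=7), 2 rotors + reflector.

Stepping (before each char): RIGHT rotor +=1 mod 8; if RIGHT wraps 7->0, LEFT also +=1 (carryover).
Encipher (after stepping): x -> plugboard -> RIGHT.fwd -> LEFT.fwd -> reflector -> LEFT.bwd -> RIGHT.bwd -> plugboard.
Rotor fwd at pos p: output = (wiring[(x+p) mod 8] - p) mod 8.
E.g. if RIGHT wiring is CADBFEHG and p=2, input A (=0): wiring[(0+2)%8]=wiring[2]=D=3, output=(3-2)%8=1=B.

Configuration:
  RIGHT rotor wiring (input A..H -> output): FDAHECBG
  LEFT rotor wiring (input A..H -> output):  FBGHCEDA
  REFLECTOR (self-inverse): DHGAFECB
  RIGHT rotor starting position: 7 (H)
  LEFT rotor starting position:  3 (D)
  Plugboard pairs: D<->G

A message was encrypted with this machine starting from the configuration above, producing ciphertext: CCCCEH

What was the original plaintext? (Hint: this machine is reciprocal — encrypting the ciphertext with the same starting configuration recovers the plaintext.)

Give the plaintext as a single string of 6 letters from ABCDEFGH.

Answer: HFFBFC

Derivation:
Char 1 ('C'): step: R->0, L->4 (L advanced); C->plug->C->R->A->L->G->refl->C->L'->G->R'->H->plug->H
Char 2 ('C'): step: R->1, L=4; C->plug->C->R->G->L->C->refl->G->L'->A->R'->F->plug->F
Char 3 ('C'): step: R->2, L=4; C->plug->C->R->C->L->H->refl->B->L'->E->R'->F->plug->F
Char 4 ('C'): step: R->3, L=4; C->plug->C->R->H->L->D->refl->A->L'->B->R'->B->plug->B
Char 5 ('E'): step: R->4, L=4; E->plug->E->R->B->L->A->refl->D->L'->H->R'->F->plug->F
Char 6 ('H'): step: R->5, L=4; H->plug->H->R->H->L->D->refl->A->L'->B->R'->C->plug->C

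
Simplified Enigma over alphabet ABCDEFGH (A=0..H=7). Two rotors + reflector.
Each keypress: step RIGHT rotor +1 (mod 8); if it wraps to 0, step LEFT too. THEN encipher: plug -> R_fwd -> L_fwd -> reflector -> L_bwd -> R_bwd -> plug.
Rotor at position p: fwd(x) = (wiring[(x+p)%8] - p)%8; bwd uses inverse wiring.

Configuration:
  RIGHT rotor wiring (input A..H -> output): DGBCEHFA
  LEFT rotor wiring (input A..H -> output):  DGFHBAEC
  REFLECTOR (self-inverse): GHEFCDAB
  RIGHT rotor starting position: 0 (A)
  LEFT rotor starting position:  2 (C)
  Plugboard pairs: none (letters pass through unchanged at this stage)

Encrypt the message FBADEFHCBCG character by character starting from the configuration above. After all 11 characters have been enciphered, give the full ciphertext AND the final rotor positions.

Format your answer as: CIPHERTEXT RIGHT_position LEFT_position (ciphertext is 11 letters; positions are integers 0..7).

Answer: GGCEBADGGFC 3 3

Derivation:
Char 1 ('F'): step: R->1, L=2; F->plug->F->R->E->L->C->refl->E->L'->H->R'->G->plug->G
Char 2 ('B'): step: R->2, L=2; B->plug->B->R->A->L->D->refl->F->L'->B->R'->G->plug->G
Char 3 ('A'): step: R->3, L=2; A->plug->A->R->H->L->E->refl->C->L'->E->R'->C->plug->C
Char 4 ('D'): step: R->4, L=2; D->plug->D->R->E->L->C->refl->E->L'->H->R'->E->plug->E
Char 5 ('E'): step: R->5, L=2; E->plug->E->R->B->L->F->refl->D->L'->A->R'->B->plug->B
Char 6 ('F'): step: R->6, L=2; F->plug->F->R->E->L->C->refl->E->L'->H->R'->A->plug->A
Char 7 ('H'): step: R->7, L=2; H->plug->H->R->G->L->B->refl->H->L'->C->R'->D->plug->D
Char 8 ('C'): step: R->0, L->3 (L advanced); C->plug->C->R->B->L->G->refl->A->L'->F->R'->G->plug->G
Char 9 ('B'): step: R->1, L=3; B->plug->B->R->A->L->E->refl->C->L'->H->R'->G->plug->G
Char 10 ('C'): step: R->2, L=3; C->plug->C->R->C->L->F->refl->D->L'->G->R'->F->plug->F
Char 11 ('G'): step: R->3, L=3; G->plug->G->R->D->L->B->refl->H->L'->E->R'->C->plug->C
Final: ciphertext=GGCEBADGGFC, RIGHT=3, LEFT=3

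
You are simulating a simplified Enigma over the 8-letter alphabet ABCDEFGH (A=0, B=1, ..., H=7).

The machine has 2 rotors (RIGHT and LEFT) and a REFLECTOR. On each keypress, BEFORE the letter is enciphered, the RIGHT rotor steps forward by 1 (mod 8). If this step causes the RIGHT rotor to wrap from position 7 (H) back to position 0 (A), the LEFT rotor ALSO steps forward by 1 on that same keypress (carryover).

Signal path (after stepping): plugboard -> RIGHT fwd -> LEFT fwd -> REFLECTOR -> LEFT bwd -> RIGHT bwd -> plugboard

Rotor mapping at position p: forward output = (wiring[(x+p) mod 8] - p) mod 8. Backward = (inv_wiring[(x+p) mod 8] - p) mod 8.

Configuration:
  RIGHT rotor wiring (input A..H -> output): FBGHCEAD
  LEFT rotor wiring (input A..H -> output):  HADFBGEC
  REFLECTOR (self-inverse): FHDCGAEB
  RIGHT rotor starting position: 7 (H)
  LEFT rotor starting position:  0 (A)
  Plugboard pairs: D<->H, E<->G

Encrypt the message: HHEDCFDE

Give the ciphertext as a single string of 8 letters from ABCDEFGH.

Answer: GBAADDGD

Derivation:
Char 1 ('H'): step: R->0, L->1 (L advanced); H->plug->D->R->H->L->G->refl->E->L'->C->R'->E->plug->G
Char 2 ('H'): step: R->1, L=1; H->plug->D->R->B->L->C->refl->D->L'->F->R'->B->plug->B
Char 3 ('E'): step: R->2, L=1; E->plug->G->R->D->L->A->refl->F->L'->E->R'->A->plug->A
Char 4 ('D'): step: R->3, L=1; D->plug->H->R->D->L->A->refl->F->L'->E->R'->A->plug->A
Char 5 ('C'): step: R->4, L=1; C->plug->C->R->E->L->F->refl->A->L'->D->R'->H->plug->D
Char 6 ('F'): step: R->5, L=1; F->plug->F->R->B->L->C->refl->D->L'->F->R'->H->plug->D
Char 7 ('D'): step: R->6, L=1; D->plug->H->R->G->L->B->refl->H->L'->A->R'->E->plug->G
Char 8 ('E'): step: R->7, L=1; E->plug->G->R->F->L->D->refl->C->L'->B->R'->H->plug->D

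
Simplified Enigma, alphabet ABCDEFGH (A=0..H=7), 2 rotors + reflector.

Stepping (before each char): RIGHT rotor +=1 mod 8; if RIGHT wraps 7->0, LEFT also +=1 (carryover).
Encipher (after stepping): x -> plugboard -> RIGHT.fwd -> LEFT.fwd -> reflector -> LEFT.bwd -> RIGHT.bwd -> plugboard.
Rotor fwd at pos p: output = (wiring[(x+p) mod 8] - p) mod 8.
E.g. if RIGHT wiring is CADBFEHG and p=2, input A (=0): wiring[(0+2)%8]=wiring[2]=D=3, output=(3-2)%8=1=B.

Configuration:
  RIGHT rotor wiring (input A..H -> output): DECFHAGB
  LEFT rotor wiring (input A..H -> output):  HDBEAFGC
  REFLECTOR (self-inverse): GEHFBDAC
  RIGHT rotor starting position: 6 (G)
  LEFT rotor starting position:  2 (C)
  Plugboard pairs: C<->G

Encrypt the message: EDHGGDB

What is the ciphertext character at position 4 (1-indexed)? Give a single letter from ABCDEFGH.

Char 1 ('E'): step: R->7, L=2; E->plug->E->R->G->L->F->refl->D->L'->D->R'->D->plug->D
Char 2 ('D'): step: R->0, L->3 (L advanced); D->plug->D->R->F->L->E->refl->B->L'->A->R'->F->plug->F
Char 3 ('H'): step: R->1, L=3; H->plug->H->R->C->L->C->refl->H->L'->E->R'->C->plug->G
Char 4 ('G'): step: R->2, L=3; G->plug->C->R->F->L->E->refl->B->L'->A->R'->A->plug->A

A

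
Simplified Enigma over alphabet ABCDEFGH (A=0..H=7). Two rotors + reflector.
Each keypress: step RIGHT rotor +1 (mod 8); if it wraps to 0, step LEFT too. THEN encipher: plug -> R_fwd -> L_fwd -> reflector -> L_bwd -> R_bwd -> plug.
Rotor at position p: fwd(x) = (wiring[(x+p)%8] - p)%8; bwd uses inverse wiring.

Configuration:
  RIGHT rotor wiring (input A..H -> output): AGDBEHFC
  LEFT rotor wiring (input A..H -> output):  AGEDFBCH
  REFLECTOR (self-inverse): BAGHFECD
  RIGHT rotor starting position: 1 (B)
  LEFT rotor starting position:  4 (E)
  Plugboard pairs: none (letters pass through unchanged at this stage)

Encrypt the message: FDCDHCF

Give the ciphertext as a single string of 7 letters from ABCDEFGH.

Char 1 ('F'): step: R->2, L=4; F->plug->F->R->A->L->B->refl->A->L'->G->R'->G->plug->G
Char 2 ('D'): step: R->3, L=4; D->plug->D->R->C->L->G->refl->C->L'->F->R'->F->plug->F
Char 3 ('C'): step: R->4, L=4; C->plug->C->R->B->L->F->refl->E->L'->E->R'->E->plug->E
Char 4 ('D'): step: R->5, L=4; D->plug->D->R->D->L->D->refl->H->L'->H->R'->H->plug->H
Char 5 ('H'): step: R->6, L=4; H->plug->H->R->B->L->F->refl->E->L'->E->R'->B->plug->B
Char 6 ('C'): step: R->7, L=4; C->plug->C->R->H->L->H->refl->D->L'->D->R'->A->plug->A
Char 7 ('F'): step: R->0, L->5 (L advanced); F->plug->F->R->H->L->A->refl->B->L'->E->R'->E->plug->E

Answer: GFEHBAE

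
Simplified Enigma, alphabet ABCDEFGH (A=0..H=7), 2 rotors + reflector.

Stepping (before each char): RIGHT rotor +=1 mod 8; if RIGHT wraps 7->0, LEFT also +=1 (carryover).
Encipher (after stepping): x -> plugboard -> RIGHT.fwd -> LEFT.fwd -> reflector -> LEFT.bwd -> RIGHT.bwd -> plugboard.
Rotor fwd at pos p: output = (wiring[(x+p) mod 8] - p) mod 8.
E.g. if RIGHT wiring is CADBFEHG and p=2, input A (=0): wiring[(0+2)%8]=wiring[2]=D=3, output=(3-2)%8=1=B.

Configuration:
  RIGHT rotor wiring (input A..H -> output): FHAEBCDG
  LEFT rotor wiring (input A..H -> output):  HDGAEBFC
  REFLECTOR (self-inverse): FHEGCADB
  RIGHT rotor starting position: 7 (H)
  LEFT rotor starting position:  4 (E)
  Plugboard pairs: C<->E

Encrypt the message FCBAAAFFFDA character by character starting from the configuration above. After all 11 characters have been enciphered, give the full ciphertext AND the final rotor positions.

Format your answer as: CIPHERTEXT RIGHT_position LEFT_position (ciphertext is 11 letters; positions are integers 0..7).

Answer: CFCFEGHDEFE 2 6

Derivation:
Char 1 ('F'): step: R->0, L->5 (L advanced); F->plug->F->R->C->L->F->refl->A->L'->B->R'->E->plug->C
Char 2 ('C'): step: R->1, L=5; C->plug->E->R->B->L->A->refl->F->L'->C->R'->F->plug->F
Char 3 ('B'): step: R->2, L=5; B->plug->B->R->C->L->F->refl->A->L'->B->R'->E->plug->C
Char 4 ('A'): step: R->3, L=5; A->plug->A->R->B->L->A->refl->F->L'->C->R'->F->plug->F
Char 5 ('A'): step: R->4, L=5; A->plug->A->R->F->L->B->refl->H->L'->H->R'->C->plug->E
Char 6 ('A'): step: R->5, L=5; A->plug->A->R->F->L->B->refl->H->L'->H->R'->G->plug->G
Char 7 ('F'): step: R->6, L=5; F->plug->F->R->G->L->D->refl->G->L'->E->R'->H->plug->H
Char 8 ('F'): step: R->7, L=5; F->plug->F->R->C->L->F->refl->A->L'->B->R'->D->plug->D
Char 9 ('F'): step: R->0, L->6 (L advanced); F->plug->F->R->C->L->B->refl->H->L'->A->R'->C->plug->E
Char 10 ('D'): step: R->1, L=6; D->plug->D->R->A->L->H->refl->B->L'->C->R'->F->plug->F
Char 11 ('A'): step: R->2, L=6; A->plug->A->R->G->L->G->refl->D->L'->H->R'->C->plug->E
Final: ciphertext=CFCFEGHDEFE, RIGHT=2, LEFT=6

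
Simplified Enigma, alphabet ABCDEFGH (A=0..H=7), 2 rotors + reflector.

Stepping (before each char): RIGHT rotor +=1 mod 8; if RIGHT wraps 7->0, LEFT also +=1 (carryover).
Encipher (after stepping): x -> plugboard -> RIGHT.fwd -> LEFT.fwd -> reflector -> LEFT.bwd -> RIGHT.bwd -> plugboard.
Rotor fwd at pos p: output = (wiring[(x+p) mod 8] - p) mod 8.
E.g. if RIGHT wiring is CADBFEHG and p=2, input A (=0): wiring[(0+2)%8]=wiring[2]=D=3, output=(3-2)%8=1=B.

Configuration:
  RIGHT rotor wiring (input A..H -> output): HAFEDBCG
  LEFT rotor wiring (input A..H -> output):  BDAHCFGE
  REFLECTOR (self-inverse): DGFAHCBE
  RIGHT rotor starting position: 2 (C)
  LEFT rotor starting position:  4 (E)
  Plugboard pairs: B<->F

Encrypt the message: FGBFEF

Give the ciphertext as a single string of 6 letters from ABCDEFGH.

Char 1 ('F'): step: R->3, L=4; F->plug->B->R->A->L->G->refl->B->L'->B->R'->A->plug->A
Char 2 ('G'): step: R->4, L=4; G->plug->G->R->B->L->B->refl->G->L'->A->R'->H->plug->H
Char 3 ('B'): step: R->5, L=4; B->plug->F->R->A->L->G->refl->B->L'->B->R'->C->plug->C
Char 4 ('F'): step: R->6, L=4; F->plug->B->R->A->L->G->refl->B->L'->B->R'->C->plug->C
Char 5 ('E'): step: R->7, L=4; E->plug->E->R->F->L->H->refl->E->L'->G->R'->D->plug->D
Char 6 ('F'): step: R->0, L->5 (L advanced); F->plug->B->R->A->L->A->refl->D->L'->F->R'->C->plug->C

Answer: AHCCDC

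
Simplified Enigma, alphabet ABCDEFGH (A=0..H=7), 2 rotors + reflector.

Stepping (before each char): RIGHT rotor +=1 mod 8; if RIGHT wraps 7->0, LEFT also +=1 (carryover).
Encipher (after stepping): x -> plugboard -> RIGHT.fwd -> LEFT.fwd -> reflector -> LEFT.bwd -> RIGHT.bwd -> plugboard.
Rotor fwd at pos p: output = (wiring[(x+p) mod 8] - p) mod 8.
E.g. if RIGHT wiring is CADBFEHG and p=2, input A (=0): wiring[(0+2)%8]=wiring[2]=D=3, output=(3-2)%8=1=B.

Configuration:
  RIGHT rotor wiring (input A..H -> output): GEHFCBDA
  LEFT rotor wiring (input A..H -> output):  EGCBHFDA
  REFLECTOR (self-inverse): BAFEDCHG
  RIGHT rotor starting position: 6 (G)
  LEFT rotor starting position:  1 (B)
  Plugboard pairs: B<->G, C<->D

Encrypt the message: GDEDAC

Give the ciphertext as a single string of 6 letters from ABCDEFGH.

Char 1 ('G'): step: R->7, L=1; G->plug->B->R->H->L->D->refl->E->L'->E->R'->H->plug->H
Char 2 ('D'): step: R->0, L->2 (L advanced); D->plug->C->R->H->L->E->refl->D->L'->D->R'->G->plug->B
Char 3 ('E'): step: R->1, L=2; E->plug->E->R->A->L->A->refl->B->L'->E->R'->C->plug->D
Char 4 ('D'): step: R->2, L=2; D->plug->C->R->A->L->A->refl->B->L'->E->R'->G->plug->B
Char 5 ('A'): step: R->3, L=2; A->plug->A->R->C->L->F->refl->C->L'->G->R'->C->plug->D
Char 6 ('C'): step: R->4, L=2; C->plug->D->R->E->L->B->refl->A->L'->A->R'->F->plug->F

Answer: HBDBDF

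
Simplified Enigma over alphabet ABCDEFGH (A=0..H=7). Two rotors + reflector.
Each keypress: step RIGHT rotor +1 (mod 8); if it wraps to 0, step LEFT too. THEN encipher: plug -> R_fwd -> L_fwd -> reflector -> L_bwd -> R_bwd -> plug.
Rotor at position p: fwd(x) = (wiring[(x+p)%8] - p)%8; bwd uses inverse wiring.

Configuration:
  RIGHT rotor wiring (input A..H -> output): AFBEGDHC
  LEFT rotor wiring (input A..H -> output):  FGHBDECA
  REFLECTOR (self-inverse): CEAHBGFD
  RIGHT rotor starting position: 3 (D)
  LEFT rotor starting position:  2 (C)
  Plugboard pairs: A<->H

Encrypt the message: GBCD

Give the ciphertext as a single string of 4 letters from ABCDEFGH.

Answer: AGDF

Derivation:
Char 1 ('G'): step: R->4, L=2; G->plug->G->R->F->L->G->refl->F->L'->A->R'->H->plug->A
Char 2 ('B'): step: R->5, L=2; B->plug->B->R->C->L->B->refl->E->L'->H->R'->G->plug->G
Char 3 ('C'): step: R->6, L=2; C->plug->C->R->C->L->B->refl->E->L'->H->R'->D->plug->D
Char 4 ('D'): step: R->7, L=2; D->plug->D->R->C->L->B->refl->E->L'->H->R'->F->plug->F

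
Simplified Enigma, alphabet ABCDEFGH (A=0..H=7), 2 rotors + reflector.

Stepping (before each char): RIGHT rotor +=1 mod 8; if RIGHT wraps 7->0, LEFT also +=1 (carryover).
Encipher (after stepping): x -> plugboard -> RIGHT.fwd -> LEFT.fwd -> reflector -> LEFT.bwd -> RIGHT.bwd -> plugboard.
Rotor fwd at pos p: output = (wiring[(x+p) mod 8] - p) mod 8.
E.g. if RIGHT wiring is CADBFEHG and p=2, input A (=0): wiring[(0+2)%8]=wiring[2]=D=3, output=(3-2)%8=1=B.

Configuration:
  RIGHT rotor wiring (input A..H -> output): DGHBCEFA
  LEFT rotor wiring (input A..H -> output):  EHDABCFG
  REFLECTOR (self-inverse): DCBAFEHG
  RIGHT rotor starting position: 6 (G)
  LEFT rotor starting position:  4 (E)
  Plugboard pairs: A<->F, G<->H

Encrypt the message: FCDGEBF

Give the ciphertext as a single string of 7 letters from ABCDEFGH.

Char 1 ('F'): step: R->7, L=4; F->plug->A->R->B->L->G->refl->H->L'->G->R'->H->plug->G
Char 2 ('C'): step: R->0, L->5 (L advanced); C->plug->C->R->H->L->E->refl->F->L'->A->R'->H->plug->G
Char 3 ('D'): step: R->1, L=5; D->plug->D->R->B->L->A->refl->D->L'->G->R'->B->plug->B
Char 4 ('G'): step: R->2, L=5; G->plug->H->R->E->L->C->refl->B->L'->C->R'->D->plug->D
Char 5 ('E'): step: R->3, L=5; E->plug->E->R->F->L->G->refl->H->L'->D->R'->G->plug->H
Char 6 ('B'): step: R->4, L=5; B->plug->B->R->A->L->F->refl->E->L'->H->R'->E->plug->E
Char 7 ('F'): step: R->5, L=5; F->plug->A->R->H->L->E->refl->F->L'->A->R'->B->plug->B

Answer: GGBDHEB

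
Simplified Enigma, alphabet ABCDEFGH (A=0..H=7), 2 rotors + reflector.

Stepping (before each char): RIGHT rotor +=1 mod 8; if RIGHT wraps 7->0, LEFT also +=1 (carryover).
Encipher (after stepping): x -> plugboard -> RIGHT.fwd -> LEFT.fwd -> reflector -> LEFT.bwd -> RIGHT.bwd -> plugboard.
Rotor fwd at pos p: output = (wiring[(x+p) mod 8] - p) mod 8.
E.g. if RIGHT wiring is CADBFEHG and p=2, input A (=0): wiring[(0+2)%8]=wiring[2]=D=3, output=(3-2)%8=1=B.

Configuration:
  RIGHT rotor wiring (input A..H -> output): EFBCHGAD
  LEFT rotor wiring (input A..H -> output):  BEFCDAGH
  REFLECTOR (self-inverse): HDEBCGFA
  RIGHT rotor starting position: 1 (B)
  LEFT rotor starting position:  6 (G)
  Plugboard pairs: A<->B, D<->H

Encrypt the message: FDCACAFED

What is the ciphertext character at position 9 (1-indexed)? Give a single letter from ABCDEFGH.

Char 1 ('F'): step: R->2, L=6; F->plug->F->R->B->L->B->refl->D->L'->C->R'->G->plug->G
Char 2 ('D'): step: R->3, L=6; D->plug->H->R->G->L->F->refl->G->L'->D->R'->C->plug->C
Char 3 ('C'): step: R->4, L=6; C->plug->C->R->E->L->H->refl->A->L'->A->R'->E->plug->E
Char 4 ('A'): step: R->5, L=6; A->plug->B->R->D->L->G->refl->F->L'->G->R'->C->plug->C
Char 5 ('C'): step: R->6, L=6; C->plug->C->R->G->L->F->refl->G->L'->D->R'->E->plug->E
Char 6 ('A'): step: R->7, L=6; A->plug->B->R->F->L->E->refl->C->L'->H->R'->G->plug->G
Char 7 ('F'): step: R->0, L->7 (L advanced); F->plug->F->R->G->L->B->refl->D->L'->E->R'->A->plug->B
Char 8 ('E'): step: R->1, L=7; E->plug->E->R->F->L->E->refl->C->L'->B->R'->C->plug->C
Char 9 ('D'): step: R->2, L=7; D->plug->H->R->D->L->G->refl->F->L'->C->R'->G->plug->G

G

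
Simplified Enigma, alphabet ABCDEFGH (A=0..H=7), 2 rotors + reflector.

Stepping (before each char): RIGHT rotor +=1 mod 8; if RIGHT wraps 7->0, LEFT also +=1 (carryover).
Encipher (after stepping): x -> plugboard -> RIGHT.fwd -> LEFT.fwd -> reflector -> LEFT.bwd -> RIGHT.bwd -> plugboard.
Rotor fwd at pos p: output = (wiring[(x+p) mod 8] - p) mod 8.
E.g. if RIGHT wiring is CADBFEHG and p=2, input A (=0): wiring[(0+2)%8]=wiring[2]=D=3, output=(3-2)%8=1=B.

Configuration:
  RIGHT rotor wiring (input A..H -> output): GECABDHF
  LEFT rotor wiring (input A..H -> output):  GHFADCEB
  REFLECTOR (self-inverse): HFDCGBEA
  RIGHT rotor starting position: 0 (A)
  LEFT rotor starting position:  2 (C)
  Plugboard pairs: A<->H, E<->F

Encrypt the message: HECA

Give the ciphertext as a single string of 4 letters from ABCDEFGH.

Answer: AFDE

Derivation:
Char 1 ('H'): step: R->1, L=2; H->plug->A->R->D->L->A->refl->H->L'->F->R'->H->plug->A
Char 2 ('E'): step: R->2, L=2; E->plug->F->R->D->L->A->refl->H->L'->F->R'->E->plug->F
Char 3 ('C'): step: R->3, L=2; C->plug->C->R->A->L->D->refl->C->L'->E->R'->D->plug->D
Char 4 ('A'): step: R->4, L=2; A->plug->H->R->E->L->C->refl->D->L'->A->R'->F->plug->E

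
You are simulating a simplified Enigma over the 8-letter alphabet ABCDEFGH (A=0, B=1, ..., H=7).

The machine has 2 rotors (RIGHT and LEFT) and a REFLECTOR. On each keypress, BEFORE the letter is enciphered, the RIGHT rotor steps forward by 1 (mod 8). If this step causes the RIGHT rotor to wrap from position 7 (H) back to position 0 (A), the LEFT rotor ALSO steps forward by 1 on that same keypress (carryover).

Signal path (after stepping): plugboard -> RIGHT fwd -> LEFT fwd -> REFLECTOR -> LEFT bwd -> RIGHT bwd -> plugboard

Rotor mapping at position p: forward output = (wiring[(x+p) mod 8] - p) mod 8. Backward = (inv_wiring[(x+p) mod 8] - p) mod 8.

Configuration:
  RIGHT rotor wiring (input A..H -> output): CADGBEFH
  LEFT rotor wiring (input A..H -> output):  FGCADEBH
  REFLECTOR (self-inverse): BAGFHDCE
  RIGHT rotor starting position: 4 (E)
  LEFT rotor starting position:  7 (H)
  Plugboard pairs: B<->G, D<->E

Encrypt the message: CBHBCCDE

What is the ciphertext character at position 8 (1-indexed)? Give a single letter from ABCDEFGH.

Char 1 ('C'): step: R->5, L=7; C->plug->C->R->C->L->H->refl->E->L'->F->R'->D->plug->E
Char 2 ('B'): step: R->6, L=7; B->plug->G->R->D->L->D->refl->F->L'->G->R'->H->plug->H
Char 3 ('H'): step: R->7, L=7; H->plug->H->R->G->L->F->refl->D->L'->D->R'->B->plug->G
Char 4 ('B'): step: R->0, L->0 (L advanced); B->plug->G->R->F->L->E->refl->H->L'->H->R'->H->plug->H
Char 5 ('C'): step: R->1, L=0; C->plug->C->R->F->L->E->refl->H->L'->H->R'->A->plug->A
Char 6 ('C'): step: R->2, L=0; C->plug->C->R->H->L->H->refl->E->L'->F->R'->F->plug->F
Char 7 ('D'): step: R->3, L=0; D->plug->E->R->E->L->D->refl->F->L'->A->R'->H->plug->H
Char 8 ('E'): step: R->4, L=0; E->plug->D->R->D->L->A->refl->B->L'->G->R'->E->plug->D

D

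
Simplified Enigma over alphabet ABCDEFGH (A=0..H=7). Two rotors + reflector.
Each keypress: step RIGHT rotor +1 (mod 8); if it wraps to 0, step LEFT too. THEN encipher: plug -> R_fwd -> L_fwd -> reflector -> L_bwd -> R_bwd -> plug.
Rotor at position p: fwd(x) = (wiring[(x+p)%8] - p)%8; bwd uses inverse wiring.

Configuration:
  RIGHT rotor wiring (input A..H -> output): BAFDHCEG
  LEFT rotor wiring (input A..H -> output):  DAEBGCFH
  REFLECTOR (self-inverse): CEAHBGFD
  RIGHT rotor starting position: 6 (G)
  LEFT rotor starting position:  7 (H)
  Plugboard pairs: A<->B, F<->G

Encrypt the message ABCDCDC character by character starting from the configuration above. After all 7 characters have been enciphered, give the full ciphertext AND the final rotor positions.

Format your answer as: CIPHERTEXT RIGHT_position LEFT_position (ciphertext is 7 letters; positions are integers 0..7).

Char 1 ('A'): step: R->7, L=7; A->plug->B->R->C->L->B->refl->E->L'->B->R'->C->plug->C
Char 2 ('B'): step: R->0, L->0 (L advanced); B->plug->A->R->B->L->A->refl->C->L'->F->R'->C->plug->C
Char 3 ('C'): step: R->1, L=0; C->plug->C->R->C->L->E->refl->B->L'->D->R'->F->plug->G
Char 4 ('D'): step: R->2, L=0; D->plug->D->R->A->L->D->refl->H->L'->H->R'->G->plug->F
Char 5 ('C'): step: R->3, L=0; C->plug->C->R->H->L->H->refl->D->L'->A->R'->A->plug->B
Char 6 ('D'): step: R->4, L=0; D->plug->D->R->C->L->E->refl->B->L'->D->R'->A->plug->B
Char 7 ('C'): step: R->5, L=0; C->plug->C->R->B->L->A->refl->C->L'->F->R'->A->plug->B
Final: ciphertext=CCGFBBB, RIGHT=5, LEFT=0

Answer: CCGFBBB 5 0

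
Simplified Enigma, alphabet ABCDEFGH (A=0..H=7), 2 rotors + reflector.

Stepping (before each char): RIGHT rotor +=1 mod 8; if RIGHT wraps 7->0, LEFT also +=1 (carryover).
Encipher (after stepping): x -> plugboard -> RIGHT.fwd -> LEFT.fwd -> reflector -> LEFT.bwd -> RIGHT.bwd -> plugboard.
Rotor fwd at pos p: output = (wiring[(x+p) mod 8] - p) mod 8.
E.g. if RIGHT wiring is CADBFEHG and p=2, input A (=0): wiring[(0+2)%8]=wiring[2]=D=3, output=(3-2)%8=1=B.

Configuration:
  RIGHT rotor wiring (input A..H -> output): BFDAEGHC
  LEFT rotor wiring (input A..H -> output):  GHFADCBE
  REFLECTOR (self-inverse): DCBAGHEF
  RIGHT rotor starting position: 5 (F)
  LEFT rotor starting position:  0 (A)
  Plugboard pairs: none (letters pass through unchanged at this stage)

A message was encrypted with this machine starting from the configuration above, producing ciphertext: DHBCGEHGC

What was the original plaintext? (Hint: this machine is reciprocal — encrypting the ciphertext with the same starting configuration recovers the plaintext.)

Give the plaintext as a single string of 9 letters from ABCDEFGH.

Char 1 ('D'): step: R->6, L=0; D->plug->D->R->H->L->E->refl->G->L'->A->R'->H->plug->H
Char 2 ('H'): step: R->7, L=0; H->plug->H->R->A->L->G->refl->E->L'->H->R'->G->plug->G
Char 3 ('B'): step: R->0, L->1 (L advanced); B->plug->B->R->F->L->A->refl->D->L'->G->R'->F->plug->F
Char 4 ('C'): step: R->1, L=1; C->plug->C->R->H->L->F->refl->H->L'->C->R'->B->plug->B
Char 5 ('G'): step: R->2, L=1; G->plug->G->R->H->L->F->refl->H->L'->C->R'->C->plug->C
Char 6 ('E'): step: R->3, L=1; E->plug->E->R->H->L->F->refl->H->L'->C->R'->G->plug->G
Char 7 ('H'): step: R->4, L=1; H->plug->H->R->E->L->B->refl->C->L'->D->R'->C->plug->C
Char 8 ('G'): step: R->5, L=1; G->plug->G->R->D->L->C->refl->B->L'->E->R'->D->plug->D
Char 9 ('C'): step: R->6, L=1; C->plug->C->R->D->L->C->refl->B->L'->E->R'->B->plug->B

Answer: HGFBCGCDB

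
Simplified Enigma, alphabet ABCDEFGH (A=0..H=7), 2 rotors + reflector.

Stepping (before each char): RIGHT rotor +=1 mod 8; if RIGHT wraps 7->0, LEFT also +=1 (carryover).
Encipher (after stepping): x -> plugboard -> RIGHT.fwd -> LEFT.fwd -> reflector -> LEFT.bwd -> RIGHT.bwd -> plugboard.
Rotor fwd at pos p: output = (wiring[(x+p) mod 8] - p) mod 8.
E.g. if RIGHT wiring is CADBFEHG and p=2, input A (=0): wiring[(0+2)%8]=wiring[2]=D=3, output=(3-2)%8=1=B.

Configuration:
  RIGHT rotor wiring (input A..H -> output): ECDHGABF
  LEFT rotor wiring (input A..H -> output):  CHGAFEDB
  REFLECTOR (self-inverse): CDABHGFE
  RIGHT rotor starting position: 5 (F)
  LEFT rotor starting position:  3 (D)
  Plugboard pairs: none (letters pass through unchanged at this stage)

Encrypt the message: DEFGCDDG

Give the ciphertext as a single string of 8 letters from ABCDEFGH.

Answer: GDHHFFFD

Derivation:
Char 1 ('D'): step: R->6, L=3; D->plug->D->R->E->L->G->refl->F->L'->A->R'->G->plug->G
Char 2 ('E'): step: R->7, L=3; E->plug->E->R->A->L->F->refl->G->L'->E->R'->D->plug->D
Char 3 ('F'): step: R->0, L->4 (L advanced); F->plug->F->R->A->L->B->refl->D->L'->F->R'->H->plug->H
Char 4 ('G'): step: R->1, L=4; G->plug->G->R->E->L->G->refl->F->L'->D->R'->H->plug->H
Char 5 ('C'): step: R->2, L=4; C->plug->C->R->E->L->G->refl->F->L'->D->R'->F->plug->F
Char 6 ('D'): step: R->3, L=4; D->plug->D->R->G->L->C->refl->A->L'->B->R'->F->plug->F
Char 7 ('D'): step: R->4, L=4; D->plug->D->R->B->L->A->refl->C->L'->G->R'->F->plug->F
Char 8 ('G'): step: R->5, L=4; G->plug->G->R->C->L->H->refl->E->L'->H->R'->D->plug->D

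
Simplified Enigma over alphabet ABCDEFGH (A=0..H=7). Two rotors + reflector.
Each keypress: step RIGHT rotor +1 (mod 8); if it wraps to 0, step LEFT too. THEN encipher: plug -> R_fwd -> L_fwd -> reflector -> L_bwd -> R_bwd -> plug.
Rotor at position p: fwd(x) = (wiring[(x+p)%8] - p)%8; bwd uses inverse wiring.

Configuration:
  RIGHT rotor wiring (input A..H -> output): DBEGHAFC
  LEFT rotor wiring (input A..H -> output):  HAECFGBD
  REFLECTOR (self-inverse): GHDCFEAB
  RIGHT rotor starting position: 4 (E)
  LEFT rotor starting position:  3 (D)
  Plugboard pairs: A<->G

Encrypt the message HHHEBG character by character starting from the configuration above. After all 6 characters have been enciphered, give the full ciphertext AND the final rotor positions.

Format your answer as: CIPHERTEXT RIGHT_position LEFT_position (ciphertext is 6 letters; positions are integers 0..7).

Answer: AADDGC 2 4

Derivation:
Char 1 ('H'): step: R->5, L=3; H->plug->H->R->C->L->D->refl->C->L'->B->R'->G->plug->A
Char 2 ('H'): step: R->6, L=3; H->plug->H->R->C->L->D->refl->C->L'->B->R'->G->plug->A
Char 3 ('H'): step: R->7, L=3; H->plug->H->R->G->L->F->refl->E->L'->F->R'->D->plug->D
Char 4 ('E'): step: R->0, L->4 (L advanced); E->plug->E->R->H->L->G->refl->A->L'->G->R'->D->plug->D
Char 5 ('B'): step: R->1, L=4; B->plug->B->R->D->L->H->refl->B->L'->A->R'->A->plug->G
Char 6 ('G'): step: R->2, L=4; G->plug->A->R->C->L->F->refl->E->L'->F->R'->C->plug->C
Final: ciphertext=AADDGC, RIGHT=2, LEFT=4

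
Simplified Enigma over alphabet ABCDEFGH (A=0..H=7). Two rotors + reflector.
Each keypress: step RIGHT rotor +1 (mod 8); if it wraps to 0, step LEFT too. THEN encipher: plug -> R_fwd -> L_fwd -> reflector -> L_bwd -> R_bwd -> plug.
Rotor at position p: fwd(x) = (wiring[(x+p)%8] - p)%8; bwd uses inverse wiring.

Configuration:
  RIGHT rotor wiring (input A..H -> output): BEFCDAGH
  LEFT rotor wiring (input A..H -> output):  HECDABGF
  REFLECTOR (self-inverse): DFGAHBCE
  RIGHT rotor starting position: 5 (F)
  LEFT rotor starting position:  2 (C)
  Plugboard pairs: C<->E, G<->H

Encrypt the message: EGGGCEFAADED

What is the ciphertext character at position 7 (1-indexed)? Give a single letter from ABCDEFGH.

Char 1 ('E'): step: R->6, L=2; E->plug->C->R->D->L->H->refl->E->L'->E->R'->F->plug->F
Char 2 ('G'): step: R->7, L=2; G->plug->H->R->H->L->C->refl->G->L'->C->R'->B->plug->B
Char 3 ('G'): step: R->0, L->3 (L advanced); G->plug->H->R->H->L->H->refl->E->L'->F->R'->C->plug->E
Char 4 ('G'): step: R->1, L=3; G->plug->H->R->A->L->A->refl->D->L'->D->R'->A->plug->A
Char 5 ('C'): step: R->2, L=3; C->plug->E->R->E->L->C->refl->G->L'->C->R'->H->plug->G
Char 6 ('E'): step: R->3, L=3; E->plug->C->R->F->L->E->refl->H->L'->H->R'->A->plug->A
Char 7 ('F'): step: R->4, L=3; F->plug->F->R->A->L->A->refl->D->L'->D->R'->D->plug->D

D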